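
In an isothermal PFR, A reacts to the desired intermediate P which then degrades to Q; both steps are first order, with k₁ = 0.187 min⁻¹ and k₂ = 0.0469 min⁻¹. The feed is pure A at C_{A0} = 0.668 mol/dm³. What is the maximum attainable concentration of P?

Evaluating C_P at τ_opt = ln(k₂/k₁)/(k₂−k₁) gives C_{P,max}/C_{A0} = (k₁/k₂)^[k₂/(k₂−k₁)].
= (0.187/0.0469)^(0.0469/(0.0469−0.187)) = (3.987)^(-0.3348) = 0.6294.
C_{P,max} = 0.6294×0.668 = 0.420 mol/dm³.

0.420 mol/dm³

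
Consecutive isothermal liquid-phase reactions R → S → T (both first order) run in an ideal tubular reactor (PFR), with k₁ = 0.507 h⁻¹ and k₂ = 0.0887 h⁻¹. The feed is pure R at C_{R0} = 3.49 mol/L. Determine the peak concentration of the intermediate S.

At the optimum, C_{S,max}/C_{R0} = (k₁/k₂)^[k₂/(k₂−k₁)].
= (0.507/0.0887)^(0.0887/(0.0887−0.507)) = (5.716)^(-0.2120) = 0.6910.
C_{S,max} = 0.6910×3.49 = 2.41 mol/L.

2.41 mol/L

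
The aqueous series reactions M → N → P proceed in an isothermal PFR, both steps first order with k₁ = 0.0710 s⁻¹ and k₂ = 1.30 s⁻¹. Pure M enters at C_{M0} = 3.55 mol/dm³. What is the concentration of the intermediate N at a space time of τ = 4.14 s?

0.152 mol/dm³

For first-order series with pure M initially, C_N(τ) = k₁C_{M0}/(k₂−k₁)·(e^(−k₁τ) − e^(−k₂τ)).
e^(−k₁τ) = e^(−0.0710×4.14) = e^(−0.2939) = 0.7453; e^(−k₂τ) = e^(−5.382) = 0.004599.
C_N = 0.0710×3.55/(1.30−0.0710) × (0.7453−0.004599) = 0.2051×0.7407 = 0.1519 mol/dm³.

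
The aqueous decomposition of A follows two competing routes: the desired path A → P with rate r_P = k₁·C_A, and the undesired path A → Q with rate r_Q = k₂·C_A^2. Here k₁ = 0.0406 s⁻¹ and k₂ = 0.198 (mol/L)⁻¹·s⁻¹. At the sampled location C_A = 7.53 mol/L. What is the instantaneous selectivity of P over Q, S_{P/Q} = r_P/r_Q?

S_{P/Q} = r_P/r_Q = (k₁·C_A)/(k₂·C_A^2) = (k₁/k₂)·C_A⁻¹.
= (0.0406×7.530) / (0.198×7.530^2) = 0.3057/11.23 = 0.0272.
The undesired path is higher order in A, so low C_A (CSTR or dilute feed) favours P.

0.0272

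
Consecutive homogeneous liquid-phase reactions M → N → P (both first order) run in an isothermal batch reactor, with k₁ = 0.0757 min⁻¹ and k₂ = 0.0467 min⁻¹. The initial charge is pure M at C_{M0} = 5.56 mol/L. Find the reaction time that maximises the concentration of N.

The intermediate peaks when r₁ = r₂, i.e. k₁e^(−k₁t) = k₂e^(−k₂t), giving t_opt = ln(k₂/k₁)/(k₂−k₁).
= ln(0.0467/0.0757)/(0.0467−0.0757) = ln(0.6169)/-0.02900 = -0.4830/-0.02900 = 16.7 min.

16.7 min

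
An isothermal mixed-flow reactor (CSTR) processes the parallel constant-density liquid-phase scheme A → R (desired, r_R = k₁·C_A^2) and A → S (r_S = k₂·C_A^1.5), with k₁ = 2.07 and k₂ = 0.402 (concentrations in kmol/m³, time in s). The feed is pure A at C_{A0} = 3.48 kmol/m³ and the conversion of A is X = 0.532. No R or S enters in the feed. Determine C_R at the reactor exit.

1.61 kmol/m³

Exit C_A = C_{A0}(1−X) = 3.48×0.468 = 1.629 kmol/m³.
A CSTR operates uniformly at the exit composition, giving r_R = 5.491 and r_S = 0.8355 (each k·C_A^n at C_A = 1.629).
Fraction of consumed A going to R: r_R/(r_R+r_S) = 0.8679.
C_R = 0.8679·C_{A0}·X = 0.8679×3.48×0.532 = 1.61 kmol/m³.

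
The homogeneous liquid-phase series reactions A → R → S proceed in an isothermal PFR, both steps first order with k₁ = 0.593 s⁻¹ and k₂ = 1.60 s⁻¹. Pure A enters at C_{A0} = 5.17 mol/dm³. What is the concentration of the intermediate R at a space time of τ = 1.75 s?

0.893 mol/dm³

The intermediate concentration in a first-order A→B→C sequence is C_R = k₁C_{A0}(e^(−k₁τ) − e^(−k₂τ))/(k₂−k₁).
e^(−k₁τ) = e^(−0.593×1.75) = e^(−1.038) = 0.3543; e^(−k₂τ) = e^(−2.800) = 0.06081.
C_R = 0.593×5.17/(1.60−0.593) × (0.3543−0.06081) = 3.044×0.2934 = 0.8934 mol/dm³.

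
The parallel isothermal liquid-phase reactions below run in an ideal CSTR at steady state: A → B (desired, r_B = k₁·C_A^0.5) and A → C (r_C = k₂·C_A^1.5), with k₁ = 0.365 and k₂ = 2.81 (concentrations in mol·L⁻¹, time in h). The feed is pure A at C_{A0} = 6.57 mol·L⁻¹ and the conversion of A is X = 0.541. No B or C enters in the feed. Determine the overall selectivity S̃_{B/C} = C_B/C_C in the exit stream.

Exit C_A = C_{A0}(1−X) = 6.57×0.459 = 3.016 mol·L⁻¹.
Rates in a CSTR are evaluated at the outlet concentration: r_B = 0.365×3.016^0.5 = 0.6338, r_C = 2.81×3.016^1.5 = 14.72.
Overall selectivity = C_B/C_C = r_Bτ/(r_Cτ) = r_B/r_C = 0.0431.

0.0431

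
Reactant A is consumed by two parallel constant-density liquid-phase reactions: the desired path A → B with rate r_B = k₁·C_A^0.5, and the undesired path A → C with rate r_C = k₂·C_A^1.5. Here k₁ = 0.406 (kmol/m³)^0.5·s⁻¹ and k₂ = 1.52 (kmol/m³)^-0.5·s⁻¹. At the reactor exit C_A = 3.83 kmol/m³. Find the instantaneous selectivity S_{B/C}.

S_{B/C} = r_B/r_C = (k₁·C_A^0.5)/(k₂·C_A^1.5) = (k₁/k₂)·C_A⁻¹.
= (0.406×3.830^0.5) / (1.52×3.830^1.5) = 0.7946/11.39 = 0.0697.
The undesired path is higher order in A, so low C_A (CSTR or dilute feed) favours B.

0.0697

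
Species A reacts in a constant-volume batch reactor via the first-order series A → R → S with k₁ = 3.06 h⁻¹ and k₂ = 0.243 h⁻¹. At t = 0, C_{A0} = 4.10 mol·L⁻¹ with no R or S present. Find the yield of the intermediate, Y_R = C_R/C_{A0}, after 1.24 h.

0.779

The intermediate concentration in a first-order A→B→C sequence is C_R = k₁C_{A0}(e^(−k₁t) − e^(−k₂t))/(k₂−k₁).
e^(−k₁t) = e^(−3.06×1.24) = e^(−3.794) = 0.02250; e^(−k₂t) = e^(−0.3013) = 0.7398.
C_R = 3.06×4.10/(0.243−3.06) × (0.02250−0.7398) = (-4.454)×(-0.7173) = 3.195 mol·L⁻¹.
Y_R = C_R/C_{A0} = 3.195/4.10 = 0.779.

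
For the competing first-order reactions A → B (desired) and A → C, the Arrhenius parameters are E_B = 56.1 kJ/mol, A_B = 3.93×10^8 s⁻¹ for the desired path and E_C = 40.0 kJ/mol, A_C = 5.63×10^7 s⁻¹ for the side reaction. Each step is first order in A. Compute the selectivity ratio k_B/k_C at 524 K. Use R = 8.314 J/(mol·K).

Since both paths have the same order in A, the concentration cancels and S_{B/C} = k_B/k_C = (A_B/A_C)·exp[(E_C−E_B)/(RT)].
(E_C−E_B)/(RT) = (40.0−56.1)×10³/(8.314×524) = -16100/4357 = -3.696.
k_B/k_C = (3.93×10^8/5.63×10^7)·exp(-3.696) = 6.980 × 0.02483 = 0.173.
Since E_B > E_C, raising the temperature improves selectivity toward B.

0.173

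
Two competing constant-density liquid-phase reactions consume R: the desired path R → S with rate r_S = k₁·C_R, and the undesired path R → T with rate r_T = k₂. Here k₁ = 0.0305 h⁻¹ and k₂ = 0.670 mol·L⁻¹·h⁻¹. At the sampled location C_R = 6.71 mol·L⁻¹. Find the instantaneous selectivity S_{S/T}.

S_{S/T} = r_S/r_T = (k₁·C_R)/(k₂) = (k₁/k₂)·C_R.
= (0.0305×6.710) / (0.670) = 0.2047/0.6700 = 0.305.

0.305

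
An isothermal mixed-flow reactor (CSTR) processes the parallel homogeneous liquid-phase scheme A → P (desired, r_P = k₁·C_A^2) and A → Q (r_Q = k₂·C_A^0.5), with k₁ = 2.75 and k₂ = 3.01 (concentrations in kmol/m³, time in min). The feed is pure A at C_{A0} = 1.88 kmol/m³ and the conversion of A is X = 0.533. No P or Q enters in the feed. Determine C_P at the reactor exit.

Exit C_A = C_{A0}(1−X) = 1.88×0.467 = 0.8780 kmol/m³.
In a CSTR the entire volume is at exit conditions, so r_P = 2.75×0.8780^2 = 2.120 and r_Q = 3.01×0.8780^0.5 = 2.820.
Fraction of consumed A going to P: r_P/(r_P+r_Q) = 0.4291.
C_P = 0.4291·C_{A0}·X = 0.4291×1.88×0.533 = 0.430 kmol/m³.

0.430 kmol/m³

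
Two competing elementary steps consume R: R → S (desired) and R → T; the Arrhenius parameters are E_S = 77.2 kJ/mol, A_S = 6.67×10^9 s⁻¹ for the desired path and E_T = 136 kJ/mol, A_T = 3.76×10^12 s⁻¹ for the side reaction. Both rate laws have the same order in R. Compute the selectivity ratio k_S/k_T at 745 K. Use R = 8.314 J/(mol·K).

k_S/k_T = (A_S/A_T)·exp[−(E_S−E_T)/(RT)] = (A_S/A_T)·exp[(E_T−E_S)/(RT)].
(E_T−E_S)/(RT) = (136−77.2)×10³/(8.314×745) = 58800/6194 = 9.493.
k_S/k_T = (6.67×10^9/3.76×10^12)·exp(9.493) = 0.001774 × 13269 = 23.5.

23.5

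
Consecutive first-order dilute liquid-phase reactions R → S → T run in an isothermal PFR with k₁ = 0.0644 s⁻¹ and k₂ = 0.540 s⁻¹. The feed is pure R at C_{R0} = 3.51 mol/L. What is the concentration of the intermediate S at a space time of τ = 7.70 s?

0.282 mol/L

The intermediate concentration in a first-order A→B→C sequence is C_S = k₁C_{R0}(e^(−k₁τ) − e^(−k₂τ))/(k₂−k₁).
e^(−k₁τ) = e^(−0.0644×7.70) = e^(−0.4959) = 0.6090; e^(−k₂τ) = e^(−4.158) = 0.01564.
C_S = 0.0644×3.51/(0.540−0.0644) × (0.6090−0.01564) = 0.4753×0.5934 = 0.2820 mol/L.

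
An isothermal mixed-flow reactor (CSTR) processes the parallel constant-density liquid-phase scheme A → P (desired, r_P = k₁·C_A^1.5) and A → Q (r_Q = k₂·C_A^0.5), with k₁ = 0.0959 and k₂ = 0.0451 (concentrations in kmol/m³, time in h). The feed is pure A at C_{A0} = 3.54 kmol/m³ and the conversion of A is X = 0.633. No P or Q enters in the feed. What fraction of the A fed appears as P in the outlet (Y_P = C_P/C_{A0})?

0.465

Exit C_A = C_{A0}(1−X) = 3.54×0.367 = 1.299 kmol/m³.
Rates in a CSTR are evaluated at the outlet concentration: r_P = 0.0959×1.299^1.5 = 0.1420, r_Q = 0.0451×1.299^0.5 = 0.05141.
Fraction of consumed A going to P: r_P/(r_P+r_Q) = 0.7342.
C_P = 0.7342·C_{A0}·X = 0.7342×3.54×0.633 = 1.65 kmol/m³; Y_P = C_P/C_{A0} = 0.465.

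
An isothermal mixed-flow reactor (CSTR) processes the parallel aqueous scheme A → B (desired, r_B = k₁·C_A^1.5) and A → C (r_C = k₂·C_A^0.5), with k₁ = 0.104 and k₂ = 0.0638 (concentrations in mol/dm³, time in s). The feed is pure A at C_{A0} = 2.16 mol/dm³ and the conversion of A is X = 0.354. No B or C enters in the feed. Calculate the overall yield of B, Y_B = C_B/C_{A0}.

Exit C_A = C_{A0}(1−X) = 2.16×0.646 = 1.395 mol/dm³.
A CSTR operates uniformly at the exit composition, giving r_B = 0.1714 and r_C = 0.07536 (each k·C_A^n at C_A = 1.395).
Fraction of consumed A going to B: r_B/(r_B+r_C) = 0.6946.
C_B = 0.6946·C_{A0}·X = 0.6946×2.16×0.354 = 0.531 mol/dm³; Y_B = C_B/C_{A0} = 0.246.

0.246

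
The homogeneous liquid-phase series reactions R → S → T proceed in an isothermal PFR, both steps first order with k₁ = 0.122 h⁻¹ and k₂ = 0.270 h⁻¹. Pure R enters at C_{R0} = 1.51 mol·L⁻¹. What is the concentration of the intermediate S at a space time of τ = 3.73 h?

0.335 mol·L⁻¹

For first-order series with pure R initially, C_S(τ) = k₁C_{R0}/(k₂−k₁)·(e^(−k₁τ) − e^(−k₂τ)).
e^(−k₁τ) = e^(−0.122×3.73) = e^(−0.4551) = 0.6344; e^(−k₂τ) = e^(−1.007) = 0.3653.
C_S = 0.122×1.51/(0.270−0.122) × (0.6344−0.3653) = 1.245×0.2691 = 0.3350 mol·L⁻¹.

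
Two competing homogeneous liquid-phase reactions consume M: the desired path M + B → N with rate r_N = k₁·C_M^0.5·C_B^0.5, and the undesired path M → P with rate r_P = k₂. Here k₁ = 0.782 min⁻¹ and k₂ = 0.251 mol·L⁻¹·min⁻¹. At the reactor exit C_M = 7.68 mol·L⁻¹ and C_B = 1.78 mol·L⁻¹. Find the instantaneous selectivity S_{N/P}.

11.5

S_{N/P} = r_N/r_P = (k₁·C_M^0.5·C_B^0.5)/(k₂) = (k₁/k₂)·C_M^0.5·C_B^0.5.
= (0.782×7.680^0.5×1.780^0.5) / (0.251) = 2.891/0.2510 = 11.5.
Since the desired path is higher order in M, keeping C_M high (PFR or concentrated feed) favours N.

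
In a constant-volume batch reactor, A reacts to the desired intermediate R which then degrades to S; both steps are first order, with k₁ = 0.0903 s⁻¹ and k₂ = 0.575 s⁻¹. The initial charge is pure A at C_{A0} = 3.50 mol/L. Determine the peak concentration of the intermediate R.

For a first-order series the maximum intermediate yield is C_{R,max}/C_{A0} = (k₁/k₂)^[k₂/(k₂−k₁)].
= (0.0903/0.575)^(0.575/(0.575−0.0903)) = (0.1570)^(1.186) = 0.1112.
C_{R,max} = 0.1112×3.50 = 0.389 mol/L.

0.389 mol/L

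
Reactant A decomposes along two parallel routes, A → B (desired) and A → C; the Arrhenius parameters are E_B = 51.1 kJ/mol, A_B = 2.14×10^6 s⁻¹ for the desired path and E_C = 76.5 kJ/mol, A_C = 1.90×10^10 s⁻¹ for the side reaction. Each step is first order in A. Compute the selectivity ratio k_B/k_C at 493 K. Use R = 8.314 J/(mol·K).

0.0553

k_B/k_C = (A_B/A_C)·exp[−(E_B−E_C)/(RT)] = (A_B/A_C)·exp[(E_C−E_B)/(RT)].
(E_C−E_B)/(RT) = (76.5−51.1)×10³/(8.314×493) = 25400/4099 = 6.197.
k_B/k_C = (2.14×10^6/1.90×10^10)·exp(6.197) = 1.126×10^-4 × 491.2 = 0.0553.
Since E_B < E_C, lowering the temperature improves selectivity toward B.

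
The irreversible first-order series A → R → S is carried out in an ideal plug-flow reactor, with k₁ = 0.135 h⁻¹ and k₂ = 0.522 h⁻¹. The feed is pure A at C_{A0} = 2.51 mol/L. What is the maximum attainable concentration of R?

At the optimum, C_{R,max}/C_{A0} = (k₁/k₂)^[k₂/(k₂−k₁)].
= (0.135/0.522)^(0.522/(0.522−0.135)) = (0.2586)^(1.349) = 0.1614.
C_{R,max} = 0.1614×2.51 = 0.405 mol/L.

0.405 mol/L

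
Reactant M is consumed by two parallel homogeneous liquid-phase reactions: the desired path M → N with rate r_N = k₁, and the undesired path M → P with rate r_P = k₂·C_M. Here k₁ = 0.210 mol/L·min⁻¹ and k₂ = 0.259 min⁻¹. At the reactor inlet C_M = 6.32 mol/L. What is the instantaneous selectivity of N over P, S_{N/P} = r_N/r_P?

0.128

S_{N/P} = r_N/r_P = (k₁)/(k₂·C_M) = (k₁/k₂)·C_M⁻¹.
= (0.210) / (0.259×6.320) = 0.2100/1.637 = 0.128.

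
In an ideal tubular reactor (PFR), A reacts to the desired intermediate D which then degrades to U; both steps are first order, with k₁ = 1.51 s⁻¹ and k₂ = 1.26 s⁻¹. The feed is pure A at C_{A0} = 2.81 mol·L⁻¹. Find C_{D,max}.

1.13 mol·L⁻¹

Evaluating C_D at τ_opt = ln(k₂/k₁)/(k₂−k₁) gives C_{D,max}/C_{A0} = (k₁/k₂)^[k₂/(k₂−k₁)].
= (1.51/1.26)^(1.26/(1.26−1.51)) = (1.198)^(-5.040) = 0.4016.
C_{D,max} = 0.4016×2.81 = 1.13 mol·L⁻¹.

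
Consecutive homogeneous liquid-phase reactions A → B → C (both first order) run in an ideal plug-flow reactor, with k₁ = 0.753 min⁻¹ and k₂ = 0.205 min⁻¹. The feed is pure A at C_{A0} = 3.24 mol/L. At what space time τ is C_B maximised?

2.37 min

Setting dC_B/dτ = 0 gives τ_opt = ln(k₂/k₁)/(k₂−k₁).
= ln(0.205/0.753)/(0.205−0.753) = ln(0.2722)/-0.5480 = -1.301/-0.5480 = 2.37 min.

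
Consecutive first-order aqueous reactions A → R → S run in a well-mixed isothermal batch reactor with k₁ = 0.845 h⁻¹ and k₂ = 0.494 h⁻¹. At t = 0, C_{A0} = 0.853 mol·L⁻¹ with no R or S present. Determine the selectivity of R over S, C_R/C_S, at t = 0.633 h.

5.53

Solving the coupled first-order balances gives C_R(t) = [k₁/(k₂−k₁)]·C_{A0}·(e^(−k₁t) − e^(−k₂t)).
e^(−k₁t) = e^(−0.845×0.633) = e^(−0.5349) = 0.5857; e^(−k₂t) = e^(−0.3127) = 0.7315.
C_R = 0.845×0.853/(0.494−0.845) × (0.5857−0.7315) = (-2.054)×(-0.1457) = 0.2993 mol·L⁻¹.
C_A = C_{A0}e^(−k₁t) = 0.4996 mol·L⁻¹, so C_S = C_{A0}−C_A−C_R = 0.05410 mol·L⁻¹; C_R/C_S = 5.53.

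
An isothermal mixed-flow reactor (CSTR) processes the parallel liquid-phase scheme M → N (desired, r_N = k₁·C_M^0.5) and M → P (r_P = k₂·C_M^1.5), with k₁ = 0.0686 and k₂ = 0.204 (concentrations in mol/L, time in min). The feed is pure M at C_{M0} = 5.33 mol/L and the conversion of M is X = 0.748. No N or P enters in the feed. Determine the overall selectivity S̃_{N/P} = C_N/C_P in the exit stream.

0.250

Exit C_M = C_{M0}(1−X) = 5.33×0.252 = 1.343 mol/L.
A CSTR operates uniformly at the exit composition, giving r_N = 0.07950 and r_P = 0.3176 (each k·C_M^n at C_M = 1.343).
Overall selectivity = C_N/C_P = r_Nτ/(r_Pτ) = r_N/r_P = 0.250.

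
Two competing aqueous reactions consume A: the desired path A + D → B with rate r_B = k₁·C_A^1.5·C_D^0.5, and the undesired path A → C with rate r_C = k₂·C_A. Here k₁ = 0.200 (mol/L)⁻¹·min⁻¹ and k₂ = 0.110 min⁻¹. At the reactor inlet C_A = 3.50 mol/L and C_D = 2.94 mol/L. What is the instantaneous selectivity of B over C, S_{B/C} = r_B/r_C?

5.83

S_{B/C} = r_B/r_C = (k₁·C_A^1.5·C_D^0.5)/(k₂·C_A) = (k₁/k₂)·C_A^0.5·C_D^0.5.
= (0.200×3.500^1.5×2.940^0.5) / (0.110×3.500) = 2.245/0.3850 = 5.83.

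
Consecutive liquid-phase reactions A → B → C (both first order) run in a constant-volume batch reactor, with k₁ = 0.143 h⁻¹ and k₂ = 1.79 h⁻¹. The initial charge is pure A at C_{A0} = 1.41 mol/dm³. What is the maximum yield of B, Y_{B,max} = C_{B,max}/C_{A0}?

Evaluating C_B at t_opt = ln(k₂/k₁)/(k₂−k₁) gives C_{B,max}/C_{A0} = (k₁/k₂)^[k₂/(k₂−k₁)].
= (0.143/1.79)^(1.79/(1.79−0.143)) = (0.07989)^(1.087) = 0.06415.

0.0641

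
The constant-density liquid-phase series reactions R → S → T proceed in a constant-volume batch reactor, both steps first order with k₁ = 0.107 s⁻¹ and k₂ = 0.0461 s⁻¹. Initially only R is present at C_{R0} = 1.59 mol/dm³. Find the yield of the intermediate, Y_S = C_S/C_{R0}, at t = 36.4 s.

0.292

For first-order series with pure R initially, C_S(t) = k₁C_{R0}/(k₂−k₁)·(e^(−k₁t) − e^(−k₂t)).
e^(−k₁t) = e^(−0.107×36.4) = e^(−3.895) = 0.02035; e^(−k₂t) = e^(−1.678) = 0.1867.
C_S = 0.107×1.59/(0.0461−0.107) × (0.02035−0.1867) = (-2.794)×(-0.1664) = 0.4648 mol/dm³.
Y_S = C_S/C_{R0} = 0.4648/1.59 = 0.292.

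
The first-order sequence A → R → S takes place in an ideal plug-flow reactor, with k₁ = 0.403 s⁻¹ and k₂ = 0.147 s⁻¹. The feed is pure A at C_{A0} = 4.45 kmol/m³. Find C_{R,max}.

2.49 kmol/m³

Evaluating C_R at τ_opt = ln(k₂/k₁)/(k₂−k₁) gives C_{R,max}/C_{A0} = (k₁/k₂)^[k₂/(k₂−k₁)].
= (0.403/0.147)^(0.147/(0.147−0.403)) = (2.741)^(-0.5742) = 0.5604.
C_{R,max} = 0.5604×4.45 = 2.49 kmol/m³.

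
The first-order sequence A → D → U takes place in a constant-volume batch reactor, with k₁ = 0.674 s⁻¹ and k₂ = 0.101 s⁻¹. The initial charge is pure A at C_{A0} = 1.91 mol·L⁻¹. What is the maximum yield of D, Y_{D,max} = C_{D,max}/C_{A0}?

0.716

Evaluating C_D at t_opt = ln(k₂/k₁)/(k₂−k₁) gives C_{D,max}/C_{A0} = (k₁/k₂)^[k₂/(k₂−k₁)].
= (0.674/0.101)^(0.101/(0.101−0.674)) = (6.673)^(-0.1763) = 0.7156.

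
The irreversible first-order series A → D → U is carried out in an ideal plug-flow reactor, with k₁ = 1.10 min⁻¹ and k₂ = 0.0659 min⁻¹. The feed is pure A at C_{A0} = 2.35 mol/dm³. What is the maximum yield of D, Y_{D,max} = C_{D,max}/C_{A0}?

0.836

At the optimum, C_{D,max}/C_{A0} = (k₁/k₂)^[k₂/(k₂−k₁)].
= (1.10/0.0659)^(0.0659/(0.0659−1.10)) = (16.69)^(-0.06373) = 0.8358.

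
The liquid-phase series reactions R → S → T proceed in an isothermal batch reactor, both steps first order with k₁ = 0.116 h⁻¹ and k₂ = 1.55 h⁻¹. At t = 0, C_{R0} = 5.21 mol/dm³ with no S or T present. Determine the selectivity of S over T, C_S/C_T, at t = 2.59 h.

0.291

Solving the coupled first-order balances gives C_S(t) = [k₁/(k₂−k₁)]·C_{R0}·(e^(−k₁t) − e^(−k₂t)).
e^(−k₁t) = e^(−0.116×2.59) = e^(−0.3004) = 0.7405; e^(−k₂t) = e^(−4.014) = 0.01805.
C_S = 0.116×5.21/(1.55−0.116) × (0.7405−0.01805) = 0.4215×0.7224 = 0.3045 mol/dm³.
C_R = C_{R0}e^(−k₁t) = 3.858 mol/dm³, so C_T = C_{R0}−C_R−C_S = 1.048 mol/dm³; C_S/C_T = 0.291.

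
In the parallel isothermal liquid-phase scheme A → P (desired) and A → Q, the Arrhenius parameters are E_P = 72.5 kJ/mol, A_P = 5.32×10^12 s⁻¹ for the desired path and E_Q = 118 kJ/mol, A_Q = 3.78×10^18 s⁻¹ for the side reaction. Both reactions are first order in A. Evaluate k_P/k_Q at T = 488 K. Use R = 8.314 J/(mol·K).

0.104

Since both paths have the same order in A, the concentration cancels and S_{P/Q} = k_P/k_Q = (A_P/A_Q)·exp[(E_Q−E_P)/(RT)].
(E_Q−E_P)/(RT) = (118−72.5)×10³/(8.314×488) = 45500/4057 = 11.21.
k_P/k_Q = (5.32×10^12/3.78×10^18)·exp(11.21) = 1.407×10^-6 × 74202 = 0.104.
Since E_P < E_Q, lowering the temperature improves selectivity toward P.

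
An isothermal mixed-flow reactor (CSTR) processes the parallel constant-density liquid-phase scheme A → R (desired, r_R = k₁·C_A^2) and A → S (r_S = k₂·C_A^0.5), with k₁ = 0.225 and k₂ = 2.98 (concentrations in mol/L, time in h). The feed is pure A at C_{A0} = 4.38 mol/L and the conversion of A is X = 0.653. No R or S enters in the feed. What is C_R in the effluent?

Exit C_A = C_{A0}(1−X) = 4.38×0.347 = 1.520 mol/L.
A CSTR operates uniformly at the exit composition, giving r_R = 0.5197 and r_S = 3.674 (each k·C_A^n at C_A = 1.520).
Fraction of consumed A going to R: r_R/(r_R+r_S) = 0.1239.
C_R = 0.1239·C_{A0}·X = 0.1239×4.38×0.653 = 0.354 mol/L.

0.354 mol/L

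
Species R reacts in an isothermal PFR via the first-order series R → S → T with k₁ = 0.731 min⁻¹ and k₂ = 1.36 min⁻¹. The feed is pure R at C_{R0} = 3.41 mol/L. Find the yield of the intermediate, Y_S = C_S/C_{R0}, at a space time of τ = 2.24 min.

0.171

Solving the coupled first-order balances gives C_S(τ) = [k₁/(k₂−k₁)]·C_{R0}·(e^(−k₁τ) − e^(−k₂τ)).
e^(−k₁τ) = e^(−0.731×2.24) = e^(−1.637) = 0.1945; e^(−k₂τ) = e^(−3.046) = 0.04753.
C_S = 0.731×3.41/(1.36−0.731) × (0.1945−0.04753) = 3.963×0.1469 = 0.5823 mol/L.
Y_S = C_S/C_{R0} = 0.5823/3.41 = 0.171.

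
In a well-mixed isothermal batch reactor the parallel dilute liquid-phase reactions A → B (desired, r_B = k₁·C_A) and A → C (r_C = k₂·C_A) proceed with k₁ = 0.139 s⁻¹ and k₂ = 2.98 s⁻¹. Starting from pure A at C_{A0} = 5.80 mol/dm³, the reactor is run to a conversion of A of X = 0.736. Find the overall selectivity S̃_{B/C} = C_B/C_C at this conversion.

0.0466

C_A = C_{A0}(1−X) = 1.531 mol/dm³.
Both paths are first order in A, so the instantaneous fraction to B is constant: dC_B/d(−C_A) = k₁/(k₁+k₂) = 0.04457.
C_B = 0.04457·(C_{A0}−C_A) = 0.04457×4.269 = 0.190 mol/dm³.
C_C = (C_{A0}−C_A)−C_B = 4.079 mol/dm³; S̃_{B/C} = 0.1902/4.079 = 0.0466.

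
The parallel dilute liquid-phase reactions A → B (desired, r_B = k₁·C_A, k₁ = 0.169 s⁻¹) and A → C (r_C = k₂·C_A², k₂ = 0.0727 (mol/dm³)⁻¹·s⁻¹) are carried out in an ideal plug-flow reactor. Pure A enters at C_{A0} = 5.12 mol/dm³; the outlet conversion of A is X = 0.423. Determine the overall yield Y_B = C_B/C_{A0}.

C_A = C_{A0}(1−X) = 2.954 mol/dm³.
Along a PFR/batch, dC_B/dC_A = −r_B/(r_B+r_C) = −k₁/(k₁+k₂·C_A).
Integrating from C_{A0} to C_A: C_B = (0.169/0.0727)·ln[(0.169+0.0727·5.12)/(0.169+0.0727·2.95)] = 2.325·ln(0.5412/0.3838) = 0.7992 mol/dm³.
Y_B = C_B/C_{A0} = 0.7992/5.12 = 0.156.

0.156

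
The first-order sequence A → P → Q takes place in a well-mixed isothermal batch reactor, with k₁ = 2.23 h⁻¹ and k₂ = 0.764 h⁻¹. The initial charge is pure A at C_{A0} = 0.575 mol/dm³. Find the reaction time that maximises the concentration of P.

0.731 h

For first-order series the maximum of C_P occurs at t_opt = ln(k₂/k₁)/(k₂−k₁).
= ln(0.764/2.23)/(0.764−2.23) = ln(0.3426)/-1.466 = -1.071/-1.466 = 0.731 h.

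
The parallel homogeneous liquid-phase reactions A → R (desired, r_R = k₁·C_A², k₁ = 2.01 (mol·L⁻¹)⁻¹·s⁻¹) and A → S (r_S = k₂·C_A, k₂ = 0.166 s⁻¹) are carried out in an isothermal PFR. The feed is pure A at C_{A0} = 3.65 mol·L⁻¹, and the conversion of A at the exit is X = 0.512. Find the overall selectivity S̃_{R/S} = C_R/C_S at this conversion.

31.6

C_A = C_{A0}(1−X) = 1.781 mol·L⁻¹.
Along a PFR/batch, dC_S/dC_A = −r_S/(r_R+r_S) = −k₂/(k₂+k₁·C_A).
Integrating from C_{A0} to C_A: C_S = (0.166/2.01)·ln[(0.166+2.01·3.65)/(0.166+2.01·1.78)] = 0.08259·ln(7.502/3.746) = 0.05736 mol·L⁻¹.
Then C_R = (C_{A0}−C_A) − C_S = 1.869 − 0.05736 = 1.811 mol·L⁻¹.
S̃_{R/S} = C_R/C_S = 1.811/0.05736 = 31.6.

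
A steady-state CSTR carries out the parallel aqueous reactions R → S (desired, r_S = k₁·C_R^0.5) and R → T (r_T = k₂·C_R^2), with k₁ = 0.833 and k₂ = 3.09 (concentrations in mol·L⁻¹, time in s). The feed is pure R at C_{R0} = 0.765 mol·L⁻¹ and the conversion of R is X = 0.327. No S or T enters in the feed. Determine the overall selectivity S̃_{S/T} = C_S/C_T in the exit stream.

Exit C_R = C_{R0}(1−X) = 0.765×0.673 = 0.5148 mol·L⁻¹.
A CSTR operates uniformly at the exit composition, giving r_S = 0.5977 and r_T = 0.8191 (each k·C_R^n at C_R = 0.5148).
Overall selectivity = C_S/C_T = r_Sτ/(r_Tτ) = r_S/r_T = 0.730.

0.730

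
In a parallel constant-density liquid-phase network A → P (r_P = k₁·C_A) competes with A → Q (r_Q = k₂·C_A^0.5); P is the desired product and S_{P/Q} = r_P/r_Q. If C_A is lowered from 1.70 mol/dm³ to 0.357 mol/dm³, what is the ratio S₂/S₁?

S_{P/Q} = (k₁/k₂)·C_A^0.5, so S₂/S₁ = (C_{A,2}/C_{A,1})^0.5.
= (0.357/1.70)^0.5 = (0.2100)^0.5 = 0.458.

0.458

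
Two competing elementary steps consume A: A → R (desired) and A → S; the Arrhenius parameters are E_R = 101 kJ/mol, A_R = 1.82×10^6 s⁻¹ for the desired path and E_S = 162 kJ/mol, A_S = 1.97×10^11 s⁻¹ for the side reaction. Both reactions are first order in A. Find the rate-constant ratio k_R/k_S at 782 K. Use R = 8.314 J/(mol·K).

k_R/k_S = (A_R/A_S)·exp[−(E_R−E_S)/(RT)] = (A_R/A_S)·exp[(E_S−E_R)/(RT)].
(E_S−E_R)/(RT) = (162−101)×10³/(8.314×782) = 61000/6502 = 9.382.
k_R/k_S = (1.82×10^6/1.97×10^11)·exp(9.382) = 9.239×10^-6 × 11877 = 0.110.
Since E_R < E_S, lowering the temperature improves selectivity toward R.

0.110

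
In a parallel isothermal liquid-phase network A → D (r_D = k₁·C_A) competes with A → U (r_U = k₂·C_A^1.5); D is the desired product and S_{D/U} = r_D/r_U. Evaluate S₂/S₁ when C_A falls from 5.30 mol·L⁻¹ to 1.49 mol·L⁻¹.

1.89

S_{D/U} = (k₁/k₂)·C_A^-0.5, so S₂/S₁ = (C_{A,2}/C_{A,1})^-0.5.
= (1.49/5.30)^(-0.5) = (0.2811)^(-0.5) = 1.89.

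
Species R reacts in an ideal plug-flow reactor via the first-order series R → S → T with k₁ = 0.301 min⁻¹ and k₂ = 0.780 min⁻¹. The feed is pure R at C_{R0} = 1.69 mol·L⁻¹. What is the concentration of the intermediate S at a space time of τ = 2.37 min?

The intermediate concentration in a first-order A→B→C sequence is C_S = k₁C_{R0}(e^(−k₁τ) − e^(−k₂τ))/(k₂−k₁).
e^(−k₁τ) = e^(−0.301×2.37) = e^(−0.7134) = 0.4900; e^(−k₂τ) = e^(−1.849) = 0.1575.
C_S = 0.301×1.69/(0.780−0.301) × (0.4900−0.1575) = 1.062×0.3325 = 0.3531 mol·L⁻¹.

0.353 mol·L⁻¹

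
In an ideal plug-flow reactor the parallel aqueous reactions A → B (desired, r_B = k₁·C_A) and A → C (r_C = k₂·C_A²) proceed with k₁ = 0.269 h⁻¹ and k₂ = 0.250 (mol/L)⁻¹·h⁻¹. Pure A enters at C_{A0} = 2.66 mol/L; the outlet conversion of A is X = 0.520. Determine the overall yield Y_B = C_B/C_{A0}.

C_A = C_{A0}(1−X) = 1.277 mol/L.
Along a PFR/batch, dC_B/dC_A = −r_B/(r_B+r_C) = −k₁/(k₁+k₂·C_A).
Integrating from C_{A0} to C_A: C_B = (0.269/0.250)·ln[(0.269+0.250·2.66)/(0.269+0.250·1.28)] = 1.076·ln(0.9340/0.5882) = 0.4976 mol/L.
Y_B = C_B/C_{A0} = 0.4976/2.66 = 0.187.

0.187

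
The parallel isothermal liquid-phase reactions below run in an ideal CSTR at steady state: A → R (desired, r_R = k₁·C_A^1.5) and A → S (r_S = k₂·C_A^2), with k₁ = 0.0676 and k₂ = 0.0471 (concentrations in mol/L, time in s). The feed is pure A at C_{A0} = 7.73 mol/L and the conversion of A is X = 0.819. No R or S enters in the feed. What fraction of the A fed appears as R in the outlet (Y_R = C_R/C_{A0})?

Exit C_A = C_{A0}(1−X) = 7.73×0.181 = 1.399 mol/L.
In a CSTR the entire volume is at exit conditions, so r_R = 0.0676×1.399^1.5 = 0.1119 and r_S = 0.0471×1.399^2 = 0.09220.
Fraction of consumed A going to R: r_R/(r_R+r_S) = 0.5482.
C_R = 0.5482·C_{A0}·X = 0.5482×7.73×0.819 = 3.47 mol/L; Y_R = C_R/C_{A0} = 0.449.

0.449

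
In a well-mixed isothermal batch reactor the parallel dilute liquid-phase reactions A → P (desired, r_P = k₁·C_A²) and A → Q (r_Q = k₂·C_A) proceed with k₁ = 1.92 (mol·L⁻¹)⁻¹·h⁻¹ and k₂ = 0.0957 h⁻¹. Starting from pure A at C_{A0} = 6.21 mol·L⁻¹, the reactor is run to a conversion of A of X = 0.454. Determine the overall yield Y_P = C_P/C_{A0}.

0.449

C_A = C_{A0}(1−X) = 3.391 mol·L⁻¹.
Along a PFR/batch, dC_Q/dC_A = −r_Q/(r_P+r_Q) = −k₂/(k₂+k₁·C_A).
Integrating from C_{A0} to C_A: C_Q = (0.0957/1.92)·ln[(0.0957+1.92·6.21)/(0.0957+1.92·3.39)] = 0.04984·ln(12.02/6.606) = 0.02983 mol·L⁻¹.
Then C_P = (C_{A0}−C_A) − C_Q = 2.819 − 0.02983 = 2.790 mol·L⁻¹.
Y_P = C_P/C_{A0} = 2.790/6.21 = 0.449.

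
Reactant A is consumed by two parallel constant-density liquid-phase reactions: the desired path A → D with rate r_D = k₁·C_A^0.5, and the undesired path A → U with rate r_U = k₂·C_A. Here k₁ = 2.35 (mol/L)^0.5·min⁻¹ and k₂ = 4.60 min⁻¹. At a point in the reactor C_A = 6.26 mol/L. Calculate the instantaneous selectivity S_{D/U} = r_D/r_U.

S_{D/U} = r_D/r_U = (k₁·C_A^0.5)/(k₂·C_A) = (k₁/k₂)·C_A^-0.5.
= (2.35×6.260^0.5) / (4.60×6.260) = 5.880/28.80 = 0.204.
The undesired path is higher order in A, so low C_A (CSTR or dilute feed) favours D.

0.204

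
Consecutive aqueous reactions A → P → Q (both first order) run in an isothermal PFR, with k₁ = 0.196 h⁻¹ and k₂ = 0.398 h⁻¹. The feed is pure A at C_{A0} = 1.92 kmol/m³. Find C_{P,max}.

0.476 kmol/m³

At the optimum, C_{P,max}/C_{A0} = (k₁/k₂)^[k₂/(k₂−k₁)].
= (0.196/0.398)^(0.398/(0.398−0.196)) = (0.4925)^(1.970) = 0.2477.
C_{P,max} = 0.2477×1.92 = 0.476 kmol/m³.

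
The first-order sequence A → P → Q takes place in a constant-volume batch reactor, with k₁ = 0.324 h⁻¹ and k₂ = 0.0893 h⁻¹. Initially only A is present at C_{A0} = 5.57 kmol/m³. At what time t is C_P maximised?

For first-order series the maximum of C_P occurs at t_opt = ln(k₂/k₁)/(k₂−k₁).
= ln(0.0893/0.324)/(0.0893−0.324) = ln(0.2756)/-0.2347 = -1.289/-0.2347 = 5.49 h.

5.49 h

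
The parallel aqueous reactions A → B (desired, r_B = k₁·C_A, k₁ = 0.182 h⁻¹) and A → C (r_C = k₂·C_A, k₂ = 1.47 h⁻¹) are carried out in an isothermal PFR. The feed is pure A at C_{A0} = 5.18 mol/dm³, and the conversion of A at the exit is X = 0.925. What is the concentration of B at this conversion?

C_A = C_{A0}(1−X) = 0.3885 mol/dm³.
Both paths are first order in A, so the instantaneous fraction to B is constant: dC_B/d(−C_A) = k₁/(k₁+k₂) = 0.1102.
C_B = 0.1102·(C_{A0}−C_A) = 0.1102×4.792 = 0.528 mol/dm³.

0.528 mol/dm³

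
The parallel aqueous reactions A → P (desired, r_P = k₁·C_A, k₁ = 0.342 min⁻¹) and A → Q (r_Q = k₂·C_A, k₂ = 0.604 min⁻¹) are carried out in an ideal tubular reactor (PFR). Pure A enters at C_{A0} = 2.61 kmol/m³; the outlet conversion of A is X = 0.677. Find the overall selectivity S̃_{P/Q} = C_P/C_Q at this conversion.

C_A = C_{A0}(1−X) = 0.8430 kmol/m³.
Both paths are first order in A, so the instantaneous fraction to P is constant: dC_P/d(−C_A) = k₁/(k₁+k₂) = 0.3615.
C_P = 0.3615·(C_{A0}−C_A) = 0.3615×1.767 = 0.639 kmol/m³.
C_Q = (C_{A0}−C_A)−C_P = 1.128 kmol/m³; S̃_{P/Q} = 0.6388/1.128 = 0.566.

0.566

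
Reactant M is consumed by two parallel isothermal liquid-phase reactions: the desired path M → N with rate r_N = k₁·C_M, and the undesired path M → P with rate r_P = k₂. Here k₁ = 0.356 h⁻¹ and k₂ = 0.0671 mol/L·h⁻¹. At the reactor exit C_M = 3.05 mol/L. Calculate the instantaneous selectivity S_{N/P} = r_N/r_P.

16.2

S_{N/P} = r_N/r_P = (k₁·C_M)/(k₂) = (k₁/k₂)·C_M.
= (0.356×3.050) / (0.0671) = 1.086/0.06710 = 16.2.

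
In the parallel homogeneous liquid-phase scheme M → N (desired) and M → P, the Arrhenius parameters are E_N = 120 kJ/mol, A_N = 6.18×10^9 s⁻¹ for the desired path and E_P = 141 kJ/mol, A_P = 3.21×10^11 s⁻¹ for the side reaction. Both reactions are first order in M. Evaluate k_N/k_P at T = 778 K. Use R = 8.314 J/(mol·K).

k_N/k_P = (A_N/A_P)·exp[−(E_N−E_P)/(RT)] = (A_N/A_P)·exp[(E_P−E_N)/(RT)].
(E_P−E_N)/(RT) = (141−120)×10³/(8.314×778) = 21000/6468 = 3.247.
k_N/k_P = (6.18×10^9/3.21×10^11)·exp(3.247) = 0.01925 × 25.70 = 0.495.
Since E_N < E_P, lowering the temperature improves selectivity toward N.

0.495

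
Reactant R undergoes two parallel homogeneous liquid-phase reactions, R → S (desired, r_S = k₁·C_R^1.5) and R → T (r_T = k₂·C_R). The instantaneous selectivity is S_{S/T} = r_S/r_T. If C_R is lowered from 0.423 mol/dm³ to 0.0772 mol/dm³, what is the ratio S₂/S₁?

0.427

S_{S/T} = (k₁/k₂)·C_R^0.5, so S₂/S₁ = (C_{R,2}/C_{R,1})^0.5.
= (0.0772/0.423)^0.5 = (0.1825)^0.5 = 0.427.
Selectivity toward S falls as C_R falls — high-concentration operation is favoured.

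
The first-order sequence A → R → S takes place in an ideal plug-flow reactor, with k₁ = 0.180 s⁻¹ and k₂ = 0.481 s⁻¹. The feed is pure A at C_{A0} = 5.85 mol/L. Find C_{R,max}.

Evaluating C_R at τ_opt = ln(k₂/k₁)/(k₂−k₁) gives C_{R,max}/C_{A0} = (k₁/k₂)^[k₂/(k₂−k₁)].
= (0.180/0.481)^(0.481/(0.481−0.180)) = (0.3742)^(1.598) = 0.2079.
C_{R,max} = 0.2079×5.85 = 1.22 mol/L.

1.22 mol/L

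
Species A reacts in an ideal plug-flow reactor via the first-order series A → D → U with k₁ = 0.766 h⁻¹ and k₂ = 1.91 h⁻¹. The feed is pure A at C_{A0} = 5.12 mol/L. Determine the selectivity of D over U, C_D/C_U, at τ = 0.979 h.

0.678

Solving the coupled first-order balances gives C_D(τ) = [k₁/(k₂−k₁)]·C_{A0}·(e^(−k₁τ) − e^(−k₂τ)).
e^(−k₁τ) = e^(−0.766×0.979) = e^(−0.7499) = 0.4724; e^(−k₂τ) = e^(−1.870) = 0.1541.
C_D = 0.766×5.12/(1.91−0.766) × (0.4724−0.1541) = 3.428×0.3183 = 1.091 mol/L.
C_A = C_{A0}e^(−k₁τ) = 2.419 mol/L, so C_U = C_{A0}−C_A−C_D = 1.610 mol/L; C_D/C_U = 0.678.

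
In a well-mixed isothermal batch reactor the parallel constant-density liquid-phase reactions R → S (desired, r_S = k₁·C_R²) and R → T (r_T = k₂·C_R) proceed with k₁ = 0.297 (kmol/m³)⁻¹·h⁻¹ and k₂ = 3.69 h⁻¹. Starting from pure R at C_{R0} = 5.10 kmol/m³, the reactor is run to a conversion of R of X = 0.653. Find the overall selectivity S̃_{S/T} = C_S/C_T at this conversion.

C_R = C_{R0}(1−X) = 1.770 kmol/m³.
Along a PFR/batch, dC_T/dC_R = −r_T/(r_S+r_T) = −k₂/(k₂+k₁·C_R).
Integrating from C_{R0} to C_R: C_T = (3.69/0.297)·ln[(3.69+0.297·5.10)/(3.69+0.297·1.77)] = 12.42·ln(5.205/4.216) = 2.619 kmol/m³.
Then C_S = (C_{R0}−C_R) − C_T = 3.330 − 2.619 = 0.7116 kmol/m³.
S̃_{S/T} = C_S/C_T = 0.7116/2.619 = 0.272.

0.272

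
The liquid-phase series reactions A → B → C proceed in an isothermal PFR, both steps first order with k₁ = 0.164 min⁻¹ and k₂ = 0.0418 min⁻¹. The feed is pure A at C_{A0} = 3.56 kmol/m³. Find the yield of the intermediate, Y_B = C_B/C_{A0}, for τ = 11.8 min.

0.626

The intermediate concentration in a first-order A→B→C sequence is C_B = k₁C_{A0}(e^(−k₁τ) − e^(−k₂τ))/(k₂−k₁).
e^(−k₁τ) = e^(−0.164×11.8) = e^(−1.935) = 0.1444; e^(−k₂τ) = e^(−0.4932) = 0.6106.
C_B = 0.164×3.56/(0.0418−0.164) × (0.1444−0.6106) = (-4.778)×(-0.4662) = 2.228 kmol/m³.
Y_B = C_B/C_{A0} = 2.228/3.56 = 0.626.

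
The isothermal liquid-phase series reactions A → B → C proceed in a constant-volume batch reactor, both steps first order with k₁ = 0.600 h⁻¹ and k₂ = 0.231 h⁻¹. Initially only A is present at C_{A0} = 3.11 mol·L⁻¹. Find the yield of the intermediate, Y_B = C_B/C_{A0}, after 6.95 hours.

The intermediate concentration in a first-order A→B→C sequence is C_B = k₁C_{A0}(e^(−k₁t) − e^(−k₂t))/(k₂−k₁).
e^(−k₁t) = e^(−0.600×6.95) = e^(−4.170) = 0.01545; e^(−k₂t) = e^(−1.605) = 0.2008.
C_B = 0.600×3.11/(0.231−0.600) × (0.01545−0.2008) = (-5.057)×(-0.1853) = 0.9373 mol·L⁻¹.
Y_B = C_B/C_{A0} = 0.9373/3.11 = 0.301.

0.301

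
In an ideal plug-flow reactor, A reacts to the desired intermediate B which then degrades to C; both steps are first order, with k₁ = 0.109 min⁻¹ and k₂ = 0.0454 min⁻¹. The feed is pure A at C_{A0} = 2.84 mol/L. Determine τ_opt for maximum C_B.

Setting dC_B/dτ = 0 gives τ_opt = ln(k₂/k₁)/(k₂−k₁).
= ln(0.0454/0.109)/(0.0454−0.109) = ln(0.4165)/-0.06360 = -0.8758/-0.06360 = 13.8 min.

13.8 min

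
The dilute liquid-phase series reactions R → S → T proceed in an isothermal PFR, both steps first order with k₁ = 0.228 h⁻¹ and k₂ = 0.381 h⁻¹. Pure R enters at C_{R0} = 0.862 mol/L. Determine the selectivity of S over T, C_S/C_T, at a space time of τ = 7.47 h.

For first-order series with pure R initially, C_S(τ) = k₁C_{R0}/(k₂−k₁)·(e^(−k₁τ) − e^(−k₂τ)).
e^(−k₁τ) = e^(−0.228×7.47) = e^(−1.703) = 0.1821; e^(−k₂τ) = e^(−2.846) = 0.05807.
C_S = 0.228×0.862/(0.381−0.228) × (0.1821−0.05807) = 1.285×0.1240 = 0.1593 mol/L.
C_R = C_{R0}e^(−k₁τ) = 0.1570 mol/L, so C_T = C_{R0}−C_R−C_S = 0.5457 mol/L; C_S/C_T = 0.292.

0.292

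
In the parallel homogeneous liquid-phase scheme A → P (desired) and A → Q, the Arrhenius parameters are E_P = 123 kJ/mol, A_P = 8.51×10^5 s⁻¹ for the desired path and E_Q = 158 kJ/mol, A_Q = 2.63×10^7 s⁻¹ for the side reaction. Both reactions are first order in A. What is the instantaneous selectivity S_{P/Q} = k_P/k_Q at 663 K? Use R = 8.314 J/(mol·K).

With equal orders, S_{P/Q} = k_P/k_Q = (A_P/A_Q)·exp[(E_Q−E_P)/(RT)].
(E_Q−E_P)/(RT) = (158−123)×10³/(8.314×663) = 35000/5512 = 6.350.
k_P/k_Q = (8.51×10^5/2.63×10^7)·exp(6.350) = 0.03236 × 572.2 = 18.5.
Since E_P < E_Q, lowering the temperature improves selectivity toward P.

18.5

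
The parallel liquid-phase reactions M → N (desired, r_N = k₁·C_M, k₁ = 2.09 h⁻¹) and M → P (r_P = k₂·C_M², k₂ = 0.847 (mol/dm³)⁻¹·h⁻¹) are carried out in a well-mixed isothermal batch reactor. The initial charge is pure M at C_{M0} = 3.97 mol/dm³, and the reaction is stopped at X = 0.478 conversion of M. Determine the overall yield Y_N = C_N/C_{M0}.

C_M = C_{M0}(1−X) = 2.072 mol/dm³.
Along a PFR/batch, dC_N/dC_M = −r_N/(r_N+r_P) = −k₁/(k₁+k₂·C_M).
Integrating from C_{M0} to C_M: C_N = (2.09/0.847)·ln[(2.09+0.847·3.97)/(2.09+0.847·2.07)] = 2.468·ln(5.453/3.845) = 0.8618 mol/dm³.
Y_N = C_N/C_{M0} = 0.8618/3.97 = 0.217.

0.217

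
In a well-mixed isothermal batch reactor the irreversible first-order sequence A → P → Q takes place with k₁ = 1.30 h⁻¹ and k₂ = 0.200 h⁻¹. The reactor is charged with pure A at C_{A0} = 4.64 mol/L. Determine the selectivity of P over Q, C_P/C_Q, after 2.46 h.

The intermediate concentration in a first-order A→B→C sequence is C_P = k₁C_{A0}(e^(−k₁t) − e^(−k₂t))/(k₂−k₁).
e^(−k₁t) = e^(−1.30×2.46) = e^(−3.198) = 0.04084; e^(−k₂t) = e^(−0.4920) = 0.6114.
C_P = 1.30×4.64/(0.200−1.30) × (0.04084−0.6114) = (-5.484)×(-0.5706) = 3.129 mol/L.
C_A = C_{A0}e^(−k₁t) = 0.1895 mol/L, so C_Q = C_{A0}−C_A−C_P = 1.322 mol/L; C_P/C_Q = 2.37.

2.37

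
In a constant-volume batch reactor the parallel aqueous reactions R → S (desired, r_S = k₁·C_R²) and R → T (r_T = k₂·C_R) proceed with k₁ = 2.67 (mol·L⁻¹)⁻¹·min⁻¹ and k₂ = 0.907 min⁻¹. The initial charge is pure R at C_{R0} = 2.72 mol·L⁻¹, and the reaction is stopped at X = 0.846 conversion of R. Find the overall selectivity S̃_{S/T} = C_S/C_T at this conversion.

C_R = C_{R0}(1−X) = 0.4189 mol·L⁻¹.
Along a PFR/batch, dC_T/dC_R = −r_T/(r_S+r_T) = −k₂/(k₂+k₁·C_R).
Integrating from C_{R0} to C_R: C_T = (0.907/2.67)·ln[(0.907+2.67·2.72)/(0.907+2.67·0.419)] = 0.3397·ln(8.169/2.025) = 0.4738 mol·L⁻¹.
Then C_S = (C_{R0}−C_R) − C_T = 2.301 − 0.4738 = 1.827 mol·L⁻¹.
S̃_{S/T} = C_S/C_T = 1.827/0.4738 = 3.86.

3.86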